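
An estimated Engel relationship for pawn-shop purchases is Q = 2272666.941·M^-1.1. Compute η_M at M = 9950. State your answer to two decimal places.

For Q = A·M^β the income elasticity is constant and equal to β.
Here β = -1.1, so η = -1.10.

-1.10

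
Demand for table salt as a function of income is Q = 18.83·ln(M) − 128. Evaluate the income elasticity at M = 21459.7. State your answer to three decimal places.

At M = 21459.7: Q = 59.809.
dQ/dM = 18.83/M = 0.000877459 at this income.
η = (dQ/dM)·(M/Q) = 0.000877459 × (21459.7/59.809) = 0.315.

0.315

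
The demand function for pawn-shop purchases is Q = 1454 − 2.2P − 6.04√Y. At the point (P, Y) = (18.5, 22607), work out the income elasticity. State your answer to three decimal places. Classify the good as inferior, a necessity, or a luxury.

At P = 18.5, Y = 22607: Q = 505.148.
Holding P constant, ∂Q/∂Y = -6.04/(2√Y) = -0.0200856.
η_Y = (∂Q/∂Y)·(Y/Q) = -0.0200856 × (22607/505.148) = -0.899.
Since η < 0, this is an inferior good.

-0.899 (inferior good)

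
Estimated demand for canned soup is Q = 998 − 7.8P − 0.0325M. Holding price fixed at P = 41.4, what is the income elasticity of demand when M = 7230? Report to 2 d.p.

At P = 41.4, M = 7230: Q = 440.105.
Holding P constant, ∂Q/∂M = −0.0325.
η_M = (∂Q/∂M)·(M/Q) = -0.0325 × (7230/440.105) = -0.53.

-0.53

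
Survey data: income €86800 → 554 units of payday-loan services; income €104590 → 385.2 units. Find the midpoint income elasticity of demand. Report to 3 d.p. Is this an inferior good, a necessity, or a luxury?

ΔQ = 385.2 − 554 = -168.8; midpoint Q̄ = (554 + 385.2)/2 = 469.6.
ΔI = 104590 − 86800 = 17790; midpoint Ī = (86800 + 104590)/2 = 95695.
η = (ΔQ/Q̄) ÷ (ΔI/Ī) = (-168.8/469.6) ÷ (17790/95695) = -1.934.
η < 0 ⇒ inferior good.

-1.934 (inferior good)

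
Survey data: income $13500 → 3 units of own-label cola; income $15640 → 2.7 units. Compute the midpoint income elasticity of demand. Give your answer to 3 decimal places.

ΔQ = 2.7 − 3 = -0.3; midpoint Q̄ = (3 + 2.7)/2 = 2.85.
ΔI = 15640 − 13500 = 2140; midpoint Ī = (13500 + 15640)/2 = 14570.
η = (ΔQ/Q̄) ÷ (ΔI/Ī) = (-0.3/2.85) ÷ (2140/14570) = -0.717.

-0.717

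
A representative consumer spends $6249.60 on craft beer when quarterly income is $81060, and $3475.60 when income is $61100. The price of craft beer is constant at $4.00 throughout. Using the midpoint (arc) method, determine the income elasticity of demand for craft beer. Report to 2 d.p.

2.03

With a constant price, Q₁ = 6249.60/4.00 = 1562.400 and Q₂ = 3475.60/4.00 = 868.900 (equivalently, work directly with expenditure since P cancels).
Midpoint %ΔQ = (3475.60 − 6249.60)/4862.60 = -0.57048; midpoint %ΔI = (61100 − 81060)/71080 = -0.28081.
η = -0.57048 / -0.28081 = 2.03.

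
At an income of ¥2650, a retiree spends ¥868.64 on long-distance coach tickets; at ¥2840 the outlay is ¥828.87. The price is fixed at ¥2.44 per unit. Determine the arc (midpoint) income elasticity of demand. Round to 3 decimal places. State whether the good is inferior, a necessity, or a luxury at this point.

-0.677 (inferior good)

With a constant price, Q₁ = 868.64/2.44 = 356.000 and Q₂ = 828.87/2.44 = 339.701 (equivalently, work directly with expenditure since P cancels).
Midpoint %ΔQ = (828.87 − 868.64)/848.76 = -0.04686; midpoint %ΔI = (2840 − 2650)/2745 = 0.06922.
η = -0.04686 / 0.06922 = -0.677.
η < 0 ⇒ inferior good.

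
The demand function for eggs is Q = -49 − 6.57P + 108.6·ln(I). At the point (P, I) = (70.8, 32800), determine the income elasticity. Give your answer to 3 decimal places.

0.177

At P = 70.8, I = 32800: Q = 615.087.
Holding P constant, ∂Q/∂I = 108.6/I = 0.00331098.
η_I = (∂Q/∂I)·(I/Q) = 0.00331098 × (32800/615.087) = 0.177.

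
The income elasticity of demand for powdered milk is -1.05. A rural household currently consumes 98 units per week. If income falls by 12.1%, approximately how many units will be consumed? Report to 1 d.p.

%ΔQ ≈ η × %ΔI = -1.05 × (-12.1%) = 12.705%.
New Q ≈ 98 × (1 + 0.12705) = 110.5.

110.5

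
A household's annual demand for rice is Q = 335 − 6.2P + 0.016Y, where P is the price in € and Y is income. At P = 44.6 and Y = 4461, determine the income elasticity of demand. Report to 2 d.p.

At P = 44.6, Y = 4461: Q = 129.856.
Holding P constant, ∂Q/∂Y = 0.016.
η_Y = (∂Q/∂Y)·(Y/Q) = 0.016 × (4461/129.856) = 0.55.

0.55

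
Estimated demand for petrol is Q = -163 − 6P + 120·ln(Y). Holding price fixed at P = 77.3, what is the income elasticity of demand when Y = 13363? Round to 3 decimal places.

0.234

At P = 77.3, Y = 13363: Q = 513.229.
Holding P constant, ∂Q/∂Y = 120/Y = 0.00898002.
η_Y = (∂Q/∂Y)·(Y/Q) = 0.00898002 × (13363/513.229) = 0.234.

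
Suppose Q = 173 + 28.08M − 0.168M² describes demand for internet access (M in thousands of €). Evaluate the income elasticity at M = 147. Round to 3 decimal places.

-4.673

At M = 147: Q = 670.4480.
dQ/dM = 28.08 − 0.336M = -21.31200.
η = (dQ/dM)·(M/Q) = -21.31200 × (147/670.4480) = -4.673.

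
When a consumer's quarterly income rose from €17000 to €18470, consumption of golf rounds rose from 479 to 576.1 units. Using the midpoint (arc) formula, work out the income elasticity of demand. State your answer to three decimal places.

2.221

ΔQ = 576.1 − 479 = 97.1; midpoint Q̄ = (479 + 576.1)/2 = 527.55.
ΔI = 18470 − 17000 = 1470; midpoint Ī = (17000 + 18470)/2 = 17735.
η = (ΔQ/Q̄) ÷ (ΔI/Ī) = (97.1/527.55) ÷ (1470/17735) = 2.221.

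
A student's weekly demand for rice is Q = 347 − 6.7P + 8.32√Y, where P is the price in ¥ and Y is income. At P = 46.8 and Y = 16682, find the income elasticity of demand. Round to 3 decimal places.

0.485

At P = 46.8, Y = 16682: Q = 1108.041.
Holding P constant, ∂Q/∂Y = 8.32/(2√Y) = 0.0322084.
η_Y = (∂Q/∂Y)·(Y/Q) = 0.0322084 × (16682/1108.041) = 0.485.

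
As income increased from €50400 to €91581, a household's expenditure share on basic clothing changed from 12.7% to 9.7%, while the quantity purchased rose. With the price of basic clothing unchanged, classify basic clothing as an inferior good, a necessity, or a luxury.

Quantity rises but the budget share falls as income rises, so 0 < η < 1.

necessity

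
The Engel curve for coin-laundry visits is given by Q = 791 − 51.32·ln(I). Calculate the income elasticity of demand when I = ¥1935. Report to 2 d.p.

-0.13

At I = 1935: Q = 402.617.
dQ/dI = -51.32/I = -0.026522 at this income.
η = (dQ/dI)·(I/Q) = -0.026522 × (1935/402.617) = -0.13.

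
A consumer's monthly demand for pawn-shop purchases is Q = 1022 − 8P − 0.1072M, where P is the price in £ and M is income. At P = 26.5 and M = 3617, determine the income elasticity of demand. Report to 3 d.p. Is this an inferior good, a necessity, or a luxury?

-0.918 (inferior good)

At P = 26.5, M = 3617: Q = 422.258.
Holding P constant, ∂Q/∂M = −0.1072.
η_M = (∂Q/∂M)·(M/Q) = -0.1072 × (3617/422.258) = -0.918.
Since η < 0, this is an inferior good.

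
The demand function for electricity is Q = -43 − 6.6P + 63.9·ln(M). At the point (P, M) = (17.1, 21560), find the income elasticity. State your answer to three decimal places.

At P = 17.1, M = 21560: Q = 481.772.
Holding P constant, ∂Q/∂M = 63.9/M = 0.00296382.
η_M = (∂Q/∂M)·(M/Q) = 0.00296382 × (21560/481.772) = 0.133.

0.133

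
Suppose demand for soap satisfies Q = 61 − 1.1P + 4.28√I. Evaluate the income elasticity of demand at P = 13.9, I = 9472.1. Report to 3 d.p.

0.451

At P = 13.9, I = 9472.1: Q = 462.260.
Holding P constant, ∂Q/∂I = 4.28/(2√I) = 0.0219882.
η_I = (∂Q/∂I)·(I/Q) = 0.0219882 × (9472.1/462.260) = 0.451.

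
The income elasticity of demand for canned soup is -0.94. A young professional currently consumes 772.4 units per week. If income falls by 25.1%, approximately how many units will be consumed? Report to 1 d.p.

%ΔQ ≈ η × %ΔI = -0.94 × (-25.1%) = 23.594%.
New Q ≈ 772.4 × (1 + 0.23594) = 954.6.

954.6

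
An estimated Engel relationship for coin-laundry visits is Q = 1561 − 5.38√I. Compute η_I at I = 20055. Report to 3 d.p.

-0.477

At I = 20055: Q = 799.108.
dQ/dI = -5.38/(2√I) = -0.0189951 at this income.
η = (dQ/dI)·(I/Q) = -0.0189951 × (20055/799.108) = -0.477.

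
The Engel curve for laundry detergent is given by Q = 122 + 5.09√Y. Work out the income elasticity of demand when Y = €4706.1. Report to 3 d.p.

0.371

At Y = 4706.1: Q = 471.179.
dQ/dY = 5.09/(2√Y) = 0.0370986 at this income.
η = (dQ/dY)·(Y/Q) = 0.0370986 × (4706.1/471.179) = 0.371.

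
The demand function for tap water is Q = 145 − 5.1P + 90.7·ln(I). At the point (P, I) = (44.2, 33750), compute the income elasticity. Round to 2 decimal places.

At P = 44.2, I = 33750: Q = 865.285.
Holding P constant, ∂Q/∂I = 90.7/I = 0.00268741.
η_I = (∂Q/∂I)·(I/Q) = 0.00268741 × (33750/865.285) = 0.10.

0.10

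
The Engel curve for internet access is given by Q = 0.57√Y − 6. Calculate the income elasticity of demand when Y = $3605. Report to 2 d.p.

0.61

At Y = 3605: Q = 28.224.
dQ/dY = 0.57/(2√Y) = 0.0047467 at this income.
η = (dQ/dY)·(Y/Q) = 0.0047467 × (3605/28.224) = 0.61.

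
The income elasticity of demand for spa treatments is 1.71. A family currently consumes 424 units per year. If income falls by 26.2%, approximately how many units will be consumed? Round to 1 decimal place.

234.0

%ΔQ ≈ η × %ΔI = 1.71 × (-26.2%) = -44.802%.
New Q ≈ 424 × (1 − 0.44802) = 234.0.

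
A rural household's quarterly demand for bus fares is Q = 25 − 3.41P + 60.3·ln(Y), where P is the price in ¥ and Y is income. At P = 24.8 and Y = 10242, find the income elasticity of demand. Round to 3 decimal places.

0.121

At P = 24.8, Y = 10242: Q = 497.257.
Holding P constant, ∂Q/∂Y = 60.3/Y = 0.00588752.
η_Y = (∂Q/∂Y)·(Y/Q) = 0.00588752 × (10242/497.257) = 0.121.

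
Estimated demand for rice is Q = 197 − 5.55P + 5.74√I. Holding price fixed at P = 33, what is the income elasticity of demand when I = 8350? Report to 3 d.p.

0.487

At P = 33, I = 8350: Q = 538.362.
Holding P constant, ∂Q/∂I = 5.74/(2√I) = 0.0314079.
η_I = (∂Q/∂I)·(I/Q) = 0.0314079 × (8350/538.362) = 0.487.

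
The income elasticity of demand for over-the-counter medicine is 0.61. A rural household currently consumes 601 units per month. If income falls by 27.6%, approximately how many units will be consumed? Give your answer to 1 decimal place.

499.8

%ΔQ ≈ η × %ΔI = 0.61 × (-27.6%) = -16.836%.
New Q ≈ 601 × (1 − 0.16836) = 499.8.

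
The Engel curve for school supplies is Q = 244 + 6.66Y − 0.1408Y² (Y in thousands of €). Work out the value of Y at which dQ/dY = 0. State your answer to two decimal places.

23.65

dQ/dY = 6.66 − 0.2816Y.
The good is inferior where dQ/dY < 0. Setting dQ/dY = 0 gives Y = 6.66 / 0.2816 = 23.65.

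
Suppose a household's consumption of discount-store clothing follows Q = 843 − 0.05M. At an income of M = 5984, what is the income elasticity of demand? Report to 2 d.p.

-0.55

At M = 5984: Q = 543.800.
dQ/dM = −0.05.
η = (dQ/dM)·(M/Q) = -0.05 × (5984/543.800) = -0.55.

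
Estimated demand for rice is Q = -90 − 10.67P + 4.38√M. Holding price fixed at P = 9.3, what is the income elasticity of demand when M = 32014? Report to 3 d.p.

0.659

At P = 9.3, M = 32014: Q = 594.459.
Holding P constant, ∂Q/∂M = 4.38/(2√M) = 0.0122398.
η_M = (∂Q/∂M)·(M/Q) = 0.0122398 × (32014/594.459) = 0.659.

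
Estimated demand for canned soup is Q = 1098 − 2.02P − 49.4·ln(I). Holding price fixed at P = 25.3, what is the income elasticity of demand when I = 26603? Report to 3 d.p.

-0.091

At P = 25.3, I = 26603: Q = 543.568.
Holding P constant, ∂Q/∂I = -49.4/I = -0.00185693.
η_I = (∂Q/∂I)·(I/Q) = -0.00185693 × (26603/543.568) = -0.091.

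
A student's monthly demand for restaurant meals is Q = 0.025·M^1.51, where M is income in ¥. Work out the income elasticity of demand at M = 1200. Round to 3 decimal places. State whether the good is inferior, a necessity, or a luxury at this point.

1.510 (luxury)

For Q = A·M^β the income elasticity is constant and equal to β.
Here β = 1.51, so η = 1.510.
Since η > 1, the good is a luxury.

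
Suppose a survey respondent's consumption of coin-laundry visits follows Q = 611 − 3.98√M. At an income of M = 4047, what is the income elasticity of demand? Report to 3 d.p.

At M = 4047: Q = 357.808.
dQ/dM = -3.98/(2√M) = -0.0312814 at this income.
η = (dQ/dM)·(M/Q) = -0.0312814 × (4047/357.808) = -0.354.

-0.354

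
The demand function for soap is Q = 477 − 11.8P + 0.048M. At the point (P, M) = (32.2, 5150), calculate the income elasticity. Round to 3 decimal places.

0.718

At P = 32.2, M = 5150: Q = 344.240.
Holding P constant, ∂Q/∂M = 0.048.
η_M = (∂Q/∂M)·(M/Q) = 0.048 × (5150/344.240) = 0.718.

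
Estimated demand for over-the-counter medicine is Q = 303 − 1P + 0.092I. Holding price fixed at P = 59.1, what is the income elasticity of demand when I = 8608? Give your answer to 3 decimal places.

0.765

At P = 59.1, I = 8608: Q = 1035.836.
Holding P constant, ∂Q/∂I = 0.092.
η_I = (∂Q/∂I)·(I/Q) = 0.092 × (8608/1035.836) = 0.765.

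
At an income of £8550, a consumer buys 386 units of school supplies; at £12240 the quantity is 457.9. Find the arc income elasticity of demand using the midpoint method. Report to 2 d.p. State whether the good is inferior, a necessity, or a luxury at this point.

ΔQ = 457.9 − 386 = 71.9; midpoint Q̄ = (386 + 457.9)/2 = 421.95.
ΔI = 12240 − 8550 = 3690; midpoint Ī = (8550 + 12240)/2 = 10395.
η = (ΔQ/Q̄) ÷ (ΔI/Ī) = (71.9/421.95) ÷ (3690/10395) = 0.48.
0 < η < 1 ⇒ necessity.

0.48 (necessity)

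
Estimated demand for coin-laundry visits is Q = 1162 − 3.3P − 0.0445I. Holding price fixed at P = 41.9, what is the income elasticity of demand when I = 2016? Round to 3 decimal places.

-0.096

At P = 41.9, I = 2016: Q = 934.018.
Holding P constant, ∂Q/∂I = −0.0445.
η_I = (∂Q/∂I)·(I/Q) = -0.0445 × (2016/934.018) = -0.096.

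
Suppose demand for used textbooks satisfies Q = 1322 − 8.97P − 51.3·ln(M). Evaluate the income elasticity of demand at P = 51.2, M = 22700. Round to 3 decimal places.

At P = 51.2, M = 22700: Q = 348.191.
Holding P constant, ∂Q/∂M = -51.3/M = -0.00225991.
η_M = (∂Q/∂M)·(M/Q) = -0.00225991 × (22700/348.191) = -0.147.

-0.147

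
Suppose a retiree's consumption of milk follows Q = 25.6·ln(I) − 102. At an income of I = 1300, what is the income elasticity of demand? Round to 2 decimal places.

At I = 1300: Q = 81.555.
dQ/dI = 25.6/I = 0.0196923 at this income.
η = (dQ/dI)·(I/Q) = 0.0196923 × (1300/81.555) = 0.31.

0.31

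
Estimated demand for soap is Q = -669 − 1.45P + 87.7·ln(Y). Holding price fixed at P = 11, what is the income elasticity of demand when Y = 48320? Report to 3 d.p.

0.336

At P = 11, Y = 48320: Q = 260.947.
Holding P constant, ∂Q/∂Y = 87.7/Y = 0.00181498.
η_Y = (∂Q/∂Y)·(Y/Q) = 0.00181498 × (48320/260.947) = 0.336.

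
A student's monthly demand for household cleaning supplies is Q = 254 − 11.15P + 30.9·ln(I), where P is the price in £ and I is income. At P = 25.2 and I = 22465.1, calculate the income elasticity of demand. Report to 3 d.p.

0.109

At P = 25.2, I = 22465.1: Q = 282.629.
Holding P constant, ∂Q/∂I = 30.9/I = 0.00137547.
η_I = (∂Q/∂I)·(I/Q) = 0.00137547 × (22465.1/282.629) = 0.109.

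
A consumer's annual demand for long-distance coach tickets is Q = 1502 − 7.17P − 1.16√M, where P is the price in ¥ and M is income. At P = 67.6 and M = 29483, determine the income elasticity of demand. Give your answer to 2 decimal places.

-0.12

At P = 67.6, M = 29483: Q = 818.129.
Holding P constant, ∂Q/∂M = -1.16/(2√M) = -0.00337786.
η_M = (∂Q/∂M)·(M/Q) = -0.00337786 × (29483/818.129) = -0.12.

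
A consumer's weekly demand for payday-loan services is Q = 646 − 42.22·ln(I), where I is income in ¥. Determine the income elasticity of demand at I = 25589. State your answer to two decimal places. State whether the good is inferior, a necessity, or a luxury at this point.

At I = 25589: Q = 217.470.
dQ/dI = -42.22/I = -0.00164993 at this income.
η = (dQ/dI)·(I/Q) = -0.00164993 × (25589/217.470) = -0.19.
Since η < 0, the good is an inferior good.

-0.19 (inferior good)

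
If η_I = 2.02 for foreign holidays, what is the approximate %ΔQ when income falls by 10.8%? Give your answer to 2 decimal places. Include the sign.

%ΔQ ≈ η × %ΔI = 2.02 × (-10.8%) = -21.82%.

-21.82%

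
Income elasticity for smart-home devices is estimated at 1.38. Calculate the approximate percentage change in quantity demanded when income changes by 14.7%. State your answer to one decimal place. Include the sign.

20.3%

%ΔQ ≈ η × %ΔI = 1.38 × 14.7% = 20.3%.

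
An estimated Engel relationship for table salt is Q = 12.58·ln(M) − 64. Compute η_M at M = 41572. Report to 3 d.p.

At M = 41572: Q = 69.791.
dQ/dM = 12.58/M = 0.000302608 at this income.
η = (dQ/dM)·(M/Q) = 0.000302608 × (41572/69.791) = 0.180.

0.180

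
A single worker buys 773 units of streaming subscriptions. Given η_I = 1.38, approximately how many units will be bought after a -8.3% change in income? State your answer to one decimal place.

%ΔQ ≈ η × %ΔI = 1.38 × (-8.3%) = -11.454%.
New Q ≈ 773 × (1 − 0.11454) = 684.5.

684.5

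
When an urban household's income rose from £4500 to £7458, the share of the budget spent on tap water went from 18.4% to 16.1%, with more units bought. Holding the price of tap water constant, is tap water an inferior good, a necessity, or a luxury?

Quantity rises but the budget share falls as income rises, so 0 < η < 1.

necessity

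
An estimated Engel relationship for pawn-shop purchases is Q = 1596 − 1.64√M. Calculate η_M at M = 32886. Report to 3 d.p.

At M = 32886: Q = 1298.594.
dQ/dM = -1.64/(2√M) = -0.00452177 at this income.
η = (dQ/dM)·(M/Q) = -0.00452177 × (32886/1298.594) = -0.115.

-0.115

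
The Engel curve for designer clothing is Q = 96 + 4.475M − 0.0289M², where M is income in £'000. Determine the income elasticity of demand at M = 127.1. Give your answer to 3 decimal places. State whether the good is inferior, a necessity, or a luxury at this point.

-1.844 (inferior good)

At M = 127.1: Q = 197.9101.
dQ/dM = 4.475 − 0.0578M = -2.87138.
η = (dQ/dM)·(M/Q) = -2.87138 × (127.1/197.9101) = -1.844.
η < 0 ⇒ inferior good.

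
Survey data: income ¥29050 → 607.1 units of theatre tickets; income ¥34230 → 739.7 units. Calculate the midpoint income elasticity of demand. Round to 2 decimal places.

ΔQ = 739.7 − 607.1 = 132.6; midpoint Q̄ = (607.1 + 739.7)/2 = 673.4.
ΔI = 34230 − 29050 = 5180; midpoint Ī = (29050 + 34230)/2 = 31640.
η = (ΔQ/Q̄) ÷ (ΔI/Ī) = (132.6/673.4) ÷ (5180/31640) = 1.20.

1.20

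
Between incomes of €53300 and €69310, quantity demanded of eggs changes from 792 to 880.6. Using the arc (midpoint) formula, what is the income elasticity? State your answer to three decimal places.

0.406

ΔQ = 880.6 − 792 = 88.6; midpoint Q̄ = (792 + 880.6)/2 = 836.3.
ΔI = 69310 − 53300 = 16010; midpoint Ī = (53300 + 69310)/2 = 61305.
η = (ΔQ/Q̄) ÷ (ΔI/Ī) = (88.6/836.3) ÷ (16010/61305) = 0.406.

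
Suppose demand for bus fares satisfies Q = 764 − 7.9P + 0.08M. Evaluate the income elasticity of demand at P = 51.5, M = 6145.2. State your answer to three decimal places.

0.579

At P = 51.5, M = 6145.2: Q = 848.766.
Holding P constant, ∂Q/∂M = 0.08.
η_M = (∂Q/∂M)·(M/Q) = 0.08 × (6145.2/848.766) = 0.579.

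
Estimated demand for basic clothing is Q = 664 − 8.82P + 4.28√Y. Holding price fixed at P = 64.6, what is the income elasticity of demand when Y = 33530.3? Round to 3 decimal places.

0.446

At P = 64.6, Y = 33530.3: Q = 877.951.
Holding P constant, ∂Q/∂Y = 4.28/(2√Y) = 0.0116868.
η_Y = (∂Q/∂Y)·(Y/Q) = 0.0116868 × (33530.3/877.951) = 0.446.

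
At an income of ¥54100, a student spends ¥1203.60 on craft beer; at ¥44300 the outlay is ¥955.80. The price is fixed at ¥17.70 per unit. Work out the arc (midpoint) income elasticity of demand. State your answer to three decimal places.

With a constant price, Q₁ = 1203.60/17.70 = 68.000 and Q₂ = 955.80/17.70 = 54.000 (equivalently, work directly with expenditure since P cancels).
Midpoint %ΔQ = (955.80 − 1203.60)/1079.70 = -0.22951; midpoint %ΔI = (44300 − 54100)/49200 = -0.19919.
η = -0.22951 / -0.19919 = 1.152.

1.152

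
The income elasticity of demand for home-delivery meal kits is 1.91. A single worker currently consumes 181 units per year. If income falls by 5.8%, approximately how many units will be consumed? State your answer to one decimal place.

160.9

%ΔQ ≈ η × %ΔI = 1.91 × (-5.8%) = -11.078%.
New Q ≈ 181 × (1 − 0.11078) = 160.9.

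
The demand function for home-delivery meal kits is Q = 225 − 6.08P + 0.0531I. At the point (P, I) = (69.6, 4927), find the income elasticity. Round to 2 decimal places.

At P = 69.6, I = 4927: Q = 63.456.
Holding P constant, ∂Q/∂I = 0.0531.
η_I = (∂Q/∂I)·(I/Q) = 0.0531 × (4927/63.456) = 4.12.

4.12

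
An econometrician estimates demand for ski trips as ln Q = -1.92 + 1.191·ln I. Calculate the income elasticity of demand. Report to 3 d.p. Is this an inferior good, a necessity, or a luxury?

In a log-linear demand, the coefficient on ln I is the income elasticity.
So η = 1.191.
η > 1 ⇒ luxury.

1.191 (luxury)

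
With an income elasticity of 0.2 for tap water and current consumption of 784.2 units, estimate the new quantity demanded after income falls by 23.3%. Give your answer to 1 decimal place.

747.7

%ΔQ ≈ η × %ΔI = 0.2 × (-23.3%) = -4.66%.
New Q ≈ 784.2 × (1 − 0.0466) = 747.7.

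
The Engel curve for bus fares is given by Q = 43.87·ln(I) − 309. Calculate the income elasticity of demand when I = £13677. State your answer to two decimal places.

At I = 13677: Q = 108.795.
dQ/dI = 43.87/I = 0.00320757 at this income.
η = (dQ/dI)·(I/Q) = 0.00320757 × (13677/108.795) = 0.40.

0.40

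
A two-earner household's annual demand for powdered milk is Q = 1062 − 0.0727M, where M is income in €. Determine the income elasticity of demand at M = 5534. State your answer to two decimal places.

-0.61

At M = 5534: Q = 659.678.
dQ/dM = −0.0727.
η = (dQ/dM)·(M/Q) = -0.0727 × (5534/659.678) = -0.61.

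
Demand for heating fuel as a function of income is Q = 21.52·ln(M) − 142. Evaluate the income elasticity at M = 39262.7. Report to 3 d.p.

At M = 39262.7: Q = 85.639.
dQ/dM = 21.52/M = 0.000548103 at this income.
η = (dQ/dM)·(M/Q) = 0.000548103 × (39262.7/85.639) = 0.251.

0.251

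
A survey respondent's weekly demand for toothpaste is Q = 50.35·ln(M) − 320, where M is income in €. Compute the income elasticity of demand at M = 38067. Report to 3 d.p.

0.239

At M = 38067: Q = 211.047.
dQ/dM = 50.35/M = 0.00132267 at this income.
η = (dQ/dM)·(M/Q) = 0.00132267 × (38067/211.047) = 0.239.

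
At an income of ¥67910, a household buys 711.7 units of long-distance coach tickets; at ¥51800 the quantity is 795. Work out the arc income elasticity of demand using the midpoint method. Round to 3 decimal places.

-0.411

ΔQ = 795 − 711.7 = 83.3; midpoint Q̄ = (711.7 + 795)/2 = 753.35.
ΔI = 51800 − 67910 = -16110; midpoint Ī = (67910 + 51800)/2 = 59855.
η = (ΔQ/Q̄) ÷ (ΔI/Ī) = (83.3/753.35) ÷ (-16110/59855) = -0.411.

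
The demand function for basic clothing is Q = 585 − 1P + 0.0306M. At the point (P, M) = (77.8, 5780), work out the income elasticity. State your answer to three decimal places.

0.259

At P = 77.8, M = 5780: Q = 684.068.
Holding P constant, ∂Q/∂M = 0.0306.
η_M = (∂Q/∂M)·(M/Q) = 0.0306 × (5780/684.068) = 0.259.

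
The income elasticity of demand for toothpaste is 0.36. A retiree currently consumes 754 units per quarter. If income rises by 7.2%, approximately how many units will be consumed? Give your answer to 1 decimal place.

%ΔQ ≈ η × %ΔI = 0.36 × 7.2% = 2.592%.
New Q ≈ 754 × (1 + 0.02592) = 773.5.

773.5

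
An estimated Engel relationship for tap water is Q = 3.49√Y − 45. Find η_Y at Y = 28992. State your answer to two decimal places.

At Y = 28992: Q = 549.244.
dQ/dY = 3.49/(2√Y) = 0.0102484 at this income.
η = (dQ/dY)·(Y/Q) = 0.0102484 × (28992/549.244) = 0.54.

0.54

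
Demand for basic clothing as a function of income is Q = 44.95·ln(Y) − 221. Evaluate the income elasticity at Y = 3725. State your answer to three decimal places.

At Y = 3725: Q = 148.616.
dQ/dY = 44.95/Y = 0.0120671 at this income.
η = (dQ/dY)·(Y/Q) = 0.0120671 × (3725/148.616) = 0.302.

0.302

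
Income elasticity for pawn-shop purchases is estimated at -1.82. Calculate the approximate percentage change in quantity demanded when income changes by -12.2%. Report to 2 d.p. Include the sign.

%ΔQ ≈ η × %ΔI = -1.82 × (-12.2%) = 22.20%.

22.20%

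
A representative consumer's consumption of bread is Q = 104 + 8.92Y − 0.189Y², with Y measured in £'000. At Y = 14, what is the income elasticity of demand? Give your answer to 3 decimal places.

0.265

At Y = 14: Q = 191.8360.
dQ/dY = 8.92 − 0.378Y = 3.62800.
η = (dQ/dY)·(Y/Q) = 3.62800 × (14/191.8360) = 0.265.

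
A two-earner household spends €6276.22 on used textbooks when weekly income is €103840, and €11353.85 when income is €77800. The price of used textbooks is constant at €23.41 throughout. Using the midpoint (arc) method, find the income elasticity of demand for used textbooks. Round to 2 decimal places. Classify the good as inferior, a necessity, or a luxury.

-2.01 (inferior good)

With a constant price, Q₁ = 6276.22/23.41 = 268.100 and Q₂ = 11353.85/23.41 = 485.000 (equivalently, work directly with expenditure since P cancels).
Midpoint %ΔQ = (11353.85 − 6276.22)/8815.04 = 0.57602; midpoint %ΔI = (77800 − 103840)/90820 = -0.28672.
η = 0.57602 / -0.28672 = -2.01.
η < 0 ⇒ inferior good.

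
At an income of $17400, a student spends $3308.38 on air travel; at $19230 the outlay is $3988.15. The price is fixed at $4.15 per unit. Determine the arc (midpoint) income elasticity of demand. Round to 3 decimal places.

1.865

With a constant price, Q₁ = 3308.38/4.15 = 797.200 and Q₂ = 3988.15/4.15 = 961.000 (equivalently, work directly with expenditure since P cancels).
Midpoint %ΔQ = (3988.15 − 3308.38)/3648.27 = 0.18633; midpoint %ΔI = (19230 − 17400)/18315 = 0.09992.
η = 0.18633 / 0.09992 = 1.865.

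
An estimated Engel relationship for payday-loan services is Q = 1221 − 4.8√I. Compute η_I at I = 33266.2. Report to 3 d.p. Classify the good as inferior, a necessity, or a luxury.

At I = 33266.2: Q = 345.527.
dQ/dI = -4.8/(2√I) = -0.0131586 at this income.
η = (dQ/dI)·(I/Q) = -0.0131586 × (33266.2/345.527) = -1.267.
Since η < 0, the good is an inferior good.

-1.267 (inferior good)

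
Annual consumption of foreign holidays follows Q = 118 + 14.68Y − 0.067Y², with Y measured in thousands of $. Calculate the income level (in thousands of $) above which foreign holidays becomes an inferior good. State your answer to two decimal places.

dQ/dY = 14.68 − 0.134Y.
The good is inferior where dQ/dY < 0. Setting dQ/dY = 0 gives Y = 14.68 / 0.134 = 109.55.

109.55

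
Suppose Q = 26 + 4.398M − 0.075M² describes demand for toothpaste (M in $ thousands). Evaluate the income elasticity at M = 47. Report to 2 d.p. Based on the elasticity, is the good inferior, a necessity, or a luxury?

At M = 47: Q = 67.0310.
dQ/dM = 4.398 − 0.15M = -2.65200.
η = (dQ/dM)·(M/Q) = -2.65200 × (47/67.0310) = -1.86.
η < 0 ⇒ inferior good.

-1.86 (inferior good)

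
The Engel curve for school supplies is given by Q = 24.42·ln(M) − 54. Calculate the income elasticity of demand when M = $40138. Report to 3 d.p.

At M = 40138: Q = 204.854.
dQ/dM = 24.42/M = 0.000608401 at this income.
η = (dQ/dM)·(M/Q) = 0.000608401 × (40138/204.854) = 0.119.

0.119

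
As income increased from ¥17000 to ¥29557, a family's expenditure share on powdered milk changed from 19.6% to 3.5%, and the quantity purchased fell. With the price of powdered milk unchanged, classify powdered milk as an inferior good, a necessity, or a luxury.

Quantity demanded falls as income rises, so η < 0.

inferior good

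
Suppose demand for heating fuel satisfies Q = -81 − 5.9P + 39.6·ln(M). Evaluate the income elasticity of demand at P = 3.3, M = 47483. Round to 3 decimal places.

0.121

At P = 3.3, M = 47483: Q = 325.948.
Holding P constant, ∂Q/∂M = 39.6/M = 0.000833983.
η_M = (∂Q/∂M)·(M/Q) = 0.000833983 × (47483/325.948) = 0.121.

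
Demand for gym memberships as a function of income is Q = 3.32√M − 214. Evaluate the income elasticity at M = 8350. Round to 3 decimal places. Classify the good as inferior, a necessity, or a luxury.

At M = 8350: Q = 89.376.
dQ/dM = 3.32/(2√M) = 0.0181662 at this income.
η = (dQ/dM)·(M/Q) = 0.0181662 × (8350/89.376) = 1.697.
Since η > 1, the good is a luxury.

1.697 (luxury)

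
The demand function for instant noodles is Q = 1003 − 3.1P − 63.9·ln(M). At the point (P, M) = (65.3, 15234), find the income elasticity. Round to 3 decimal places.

At P = 65.3, M = 15234: Q = 185.131.
Holding P constant, ∂Q/∂M = -63.9/M = -0.00419456.
η_M = (∂Q/∂M)·(M/Q) = -0.00419456 × (15234/185.131) = -0.345.

-0.345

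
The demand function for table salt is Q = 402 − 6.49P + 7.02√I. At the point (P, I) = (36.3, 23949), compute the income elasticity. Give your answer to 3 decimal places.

At P = 36.3, I = 23949: Q = 1252.791.
Holding P constant, ∂Q/∂I = 7.02/(2√I) = 0.0226811.
η_I = (∂Q/∂I)·(I/Q) = 0.0226811 × (23949/1252.791) = 0.434.

0.434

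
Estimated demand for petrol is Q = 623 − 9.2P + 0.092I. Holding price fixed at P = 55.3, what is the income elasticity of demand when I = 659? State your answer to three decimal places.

0.347

At P = 55.3, I = 659: Q = 174.868.
Holding P constant, ∂Q/∂I = 0.092.
η_I = (∂Q/∂I)·(I/Q) = 0.092 × (659/174.868) = 0.347.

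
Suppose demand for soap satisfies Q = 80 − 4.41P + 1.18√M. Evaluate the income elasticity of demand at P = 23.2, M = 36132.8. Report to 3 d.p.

At P = 23.2, M = 36132.8: Q = 201.990.
Holding P constant, ∂Q/∂M = 1.18/(2√M) = 0.00310385.
η_M = (∂Q/∂M)·(M/Q) = 0.00310385 × (36132.8/201.990) = 0.555.

0.555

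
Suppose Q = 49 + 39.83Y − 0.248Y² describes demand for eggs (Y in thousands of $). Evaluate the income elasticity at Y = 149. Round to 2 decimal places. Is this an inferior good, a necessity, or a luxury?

At Y = 149: Q = 477.8220.
dQ/dY = 39.83 − 0.496Y = -34.07400.
η = (dQ/dY)·(Y/Q) = -34.07400 × (149/477.8220) = -10.63.
η < 0 ⇒ inferior good.

-10.63 (inferior good)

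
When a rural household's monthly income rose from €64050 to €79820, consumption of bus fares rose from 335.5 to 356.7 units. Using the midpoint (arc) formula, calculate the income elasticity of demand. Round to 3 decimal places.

ΔQ = 356.7 − 335.5 = 21.2; midpoint Q̄ = (335.5 + 356.7)/2 = 346.1.
ΔI = 79820 − 64050 = 15770; midpoint Ī = (64050 + 79820)/2 = 71935.
η = (ΔQ/Q̄) ÷ (ΔI/Ī) = (21.2/346.1) ÷ (15770/71935) = 0.279.

0.279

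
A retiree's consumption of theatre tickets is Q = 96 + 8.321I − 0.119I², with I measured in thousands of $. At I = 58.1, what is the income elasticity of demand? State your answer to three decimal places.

At I = 58.1: Q = 177.7525.
dQ/dI = 8.321 − 0.238I = -5.50680.
η = (dQ/dI)·(I/Q) = -5.50680 × (58.1/177.7525) = -1.800.

-1.800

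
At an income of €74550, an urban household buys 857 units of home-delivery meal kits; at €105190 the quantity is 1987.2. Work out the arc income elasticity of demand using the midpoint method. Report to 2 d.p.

ΔQ = 1987.2 − 857 = 1130.2; midpoint Q̄ = (857 + 1987.2)/2 = 1422.1.
ΔI = 105190 − 74550 = 30640; midpoint Ī = (74550 + 105190)/2 = 89870.
η = (ΔQ/Q̄) ÷ (ΔI/Ī) = (1130.2/1422.1) ÷ (30640/89870) = 2.33.

2.33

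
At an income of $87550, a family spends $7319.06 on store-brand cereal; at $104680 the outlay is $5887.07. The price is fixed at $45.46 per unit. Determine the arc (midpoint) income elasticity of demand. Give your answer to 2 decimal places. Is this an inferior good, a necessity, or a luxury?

With a constant price, Q₁ = 7319.06/45.46 = 161.000 and Q₂ = 5887.07/45.46 = 129.500 (equivalently, work directly with expenditure since P cancels).
Midpoint %ΔQ = (5887.07 − 7319.06)/6603.07 = -0.21687; midpoint %ΔI = (104680 − 87550)/96115 = 0.17822.
η = -0.21687 / 0.17822 = -1.22.
η < 0 ⇒ inferior good.

-1.22 (inferior good)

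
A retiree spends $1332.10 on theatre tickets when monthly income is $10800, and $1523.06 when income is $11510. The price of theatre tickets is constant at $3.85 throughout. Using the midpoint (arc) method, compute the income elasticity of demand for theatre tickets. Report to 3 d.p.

2.102

With a constant price, Q₁ = 1332.10/3.85 = 346.000 and Q₂ = 1523.06/3.85 = 395.600 (equivalently, work directly with expenditure since P cancels).
Midpoint %ΔQ = (1523.06 − 1332.10)/1427.58 = 0.13376; midpoint %ΔI = (11510 − 10800)/11155 = 0.06365.
η = 0.13376 / 0.06365 = 2.102.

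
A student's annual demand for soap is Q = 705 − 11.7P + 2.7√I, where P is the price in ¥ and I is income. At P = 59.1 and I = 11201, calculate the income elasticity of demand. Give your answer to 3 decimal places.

0.477

At P = 59.1, I = 11201: Q = 299.284.
Holding P constant, ∂Q/∂I = 2.7/(2√I) = 0.0127557.
η_I = (∂Q/∂I)·(I/Q) = 0.0127557 × (11201/299.284) = 0.477.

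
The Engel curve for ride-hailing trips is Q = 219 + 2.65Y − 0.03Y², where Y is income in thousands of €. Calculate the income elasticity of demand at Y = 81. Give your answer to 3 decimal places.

-0.756

At Y = 81: Q = 236.8200.
dQ/dY = 2.65 − 0.06Y = -2.21000.
η = (dQ/dY)·(Y/Q) = -2.21000 × (81/236.8200) = -0.756.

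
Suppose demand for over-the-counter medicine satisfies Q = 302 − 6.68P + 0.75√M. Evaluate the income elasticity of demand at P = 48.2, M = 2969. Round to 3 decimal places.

At P = 48.2, M = 2969: Q = 20.890.
Holding P constant, ∂Q/∂M = 0.75/(2√M) = 0.00688218.
η_M = (∂Q/∂M)·(M/Q) = 0.00688218 × (2969/20.890) = 0.978.

0.978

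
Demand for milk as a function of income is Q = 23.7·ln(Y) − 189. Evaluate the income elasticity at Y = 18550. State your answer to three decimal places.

At Y = 18550: Q = 43.929.
dQ/dY = 23.7/Y = 0.00127763 at this income.
η = (dQ/dY)·(Y/Q) = 0.00127763 × (18550/43.929) = 0.540.

0.540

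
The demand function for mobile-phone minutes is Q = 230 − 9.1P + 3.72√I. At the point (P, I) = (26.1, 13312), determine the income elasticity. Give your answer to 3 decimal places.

At P = 26.1, I = 13312: Q = 421.695.
Holding P constant, ∂Q/∂I = 3.72/(2√I) = 0.016121.
η_I = (∂Q/∂I)·(I/Q) = 0.016121 × (13312/421.695) = 0.509.

0.509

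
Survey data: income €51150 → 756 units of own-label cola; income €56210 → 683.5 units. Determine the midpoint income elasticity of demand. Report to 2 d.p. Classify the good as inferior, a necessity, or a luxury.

-1.07 (inferior good)

ΔQ = 683.5 − 756 = -72.5; midpoint Q̄ = (756 + 683.5)/2 = 719.75.
ΔI = 56210 − 51150 = 5060; midpoint Ī = (51150 + 56210)/2 = 53680.
η = (ΔQ/Q̄) ÷ (ΔI/Ī) = (-72.5/719.75) ÷ (5060/53680) = -1.07.
η < 0 ⇒ inferior good.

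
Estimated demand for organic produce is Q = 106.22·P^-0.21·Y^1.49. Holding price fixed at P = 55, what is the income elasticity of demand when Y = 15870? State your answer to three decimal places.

1.490

For a multiplicative demand Q = A·P^α·Y^β, the income elasticity is β everywhere.
Here β = 1.49, so η = 1.490.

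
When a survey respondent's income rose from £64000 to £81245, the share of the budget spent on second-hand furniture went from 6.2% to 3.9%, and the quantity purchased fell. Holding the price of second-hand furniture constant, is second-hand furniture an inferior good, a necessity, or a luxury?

Quantity demanded falls as income rises, so η < 0.

inferior good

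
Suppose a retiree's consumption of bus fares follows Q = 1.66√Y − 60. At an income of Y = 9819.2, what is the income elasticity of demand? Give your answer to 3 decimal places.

0.787

At Y = 9819.2: Q = 104.493.
dQ/dY = 1.66/(2√Y) = 0.00837607 at this income.
η = (dQ/dY)·(Y/Q) = 0.00837607 × (9819.2/104.493) = 0.787.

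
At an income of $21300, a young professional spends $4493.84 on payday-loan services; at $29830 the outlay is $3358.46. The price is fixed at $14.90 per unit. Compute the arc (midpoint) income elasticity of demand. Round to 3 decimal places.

-0.867

With a constant price, Q₁ = 4493.84/14.90 = 301.600 and Q₂ = 3358.46/14.90 = 225.400 (equivalently, work directly with expenditure since P cancels).
Midpoint %ΔQ = (3358.46 − 4493.84)/3926.15 = -0.28918; midpoint %ΔI = (29830 − 21300)/25565 = 0.33366.
η = -0.28918 / 0.33366 = -0.867.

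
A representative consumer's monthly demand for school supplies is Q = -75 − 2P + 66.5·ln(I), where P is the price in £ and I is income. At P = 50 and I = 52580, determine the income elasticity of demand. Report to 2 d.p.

At P = 50, I = 52580: Q = 547.861.
Holding P constant, ∂Q/∂I = 66.5/I = 0.00126474.
η_I = (∂Q/∂I)·(I/Q) = 0.00126474 × (52580/547.861) = 0.12.

0.12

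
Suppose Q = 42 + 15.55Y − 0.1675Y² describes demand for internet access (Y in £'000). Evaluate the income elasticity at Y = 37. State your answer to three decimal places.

At Y = 37: Q = 388.0425.
dQ/dY = 15.55 − 0.335Y = 3.15500.
η = (dQ/dY)·(Y/Q) = 3.15500 × (37/388.0425) = 0.301.

0.301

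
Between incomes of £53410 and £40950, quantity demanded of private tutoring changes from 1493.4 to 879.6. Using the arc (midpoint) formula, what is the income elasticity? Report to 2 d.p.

1.96

ΔQ = 879.6 − 1493.4 = -613.8; midpoint Q̄ = (1493.4 + 879.6)/2 = 1186.5.
ΔI = 40950 − 53410 = -12460; midpoint Ī = (53410 + 40950)/2 = 47180.
η = (ΔQ/Q̄) ÷ (ΔI/Ī) = (-613.8/1186.5) ÷ (-12460/47180) = 1.96.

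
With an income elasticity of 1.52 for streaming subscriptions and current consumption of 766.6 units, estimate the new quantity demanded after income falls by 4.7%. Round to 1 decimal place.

%ΔQ ≈ η × %ΔI = 1.52 × (-4.7%) = -7.144%.
New Q ≈ 766.6 × (1 − 0.07144) = 711.8.

711.8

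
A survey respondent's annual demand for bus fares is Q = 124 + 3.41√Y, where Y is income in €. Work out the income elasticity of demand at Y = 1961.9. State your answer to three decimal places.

At Y = 1961.9: Q = 275.040.
dQ/dY = 3.41/(2√Y) = 0.0384934 at this income.
η = (dQ/dY)·(Y/Q) = 0.0384934 × (1961.9/275.040) = 0.275.

0.275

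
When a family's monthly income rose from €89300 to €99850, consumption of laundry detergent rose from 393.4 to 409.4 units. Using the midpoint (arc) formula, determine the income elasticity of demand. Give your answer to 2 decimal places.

0.36

ΔQ = 409.4 − 393.4 = 16; midpoint Q̄ = (393.4 + 409.4)/2 = 401.4.
ΔI = 99850 − 89300 = 10550; midpoint Ī = (89300 + 99850)/2 = 94575.
η = (ΔQ/Q̄) ÷ (ΔI/Ī) = (16/401.4) ÷ (10550/94575) = 0.36.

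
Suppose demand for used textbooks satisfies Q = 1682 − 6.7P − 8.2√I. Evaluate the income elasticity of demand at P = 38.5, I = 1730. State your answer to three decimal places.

At P = 38.5, I = 1730: Q = 1082.985.
Holding P constant, ∂Q/∂I = -8.2/(2√I) = -0.0985736.
η_I = (∂Q/∂I)·(I/Q) = -0.0985736 × (1730/1082.985) = -0.157.

-0.157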